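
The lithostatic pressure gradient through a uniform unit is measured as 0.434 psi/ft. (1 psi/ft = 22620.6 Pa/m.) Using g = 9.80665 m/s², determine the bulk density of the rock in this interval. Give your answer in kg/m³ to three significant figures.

1000 kg/m³

ρ = (dP/dz)/g = 0.434 psi/ft / 9.80665 m/s² = 9817.3 Pa/m / 9.80665 m/s² = 1001.1 kg/m³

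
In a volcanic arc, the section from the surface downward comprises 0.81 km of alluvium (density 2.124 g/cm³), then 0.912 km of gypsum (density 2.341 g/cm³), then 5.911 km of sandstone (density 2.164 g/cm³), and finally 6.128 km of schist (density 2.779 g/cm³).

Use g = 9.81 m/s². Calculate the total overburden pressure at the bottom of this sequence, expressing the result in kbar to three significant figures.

alluvium: 2124 kg/m³ × 9.81 m/s² × 810 m = 1.688×10^7 Pa = 0.1688 kbar
gypsum: 2341 kg/m³ × 9.81 m/s² × 912 m = 2.094×10^7 Pa = 0.2094 kbar
sandstone: 2164 kg/m³ × 9.81 m/s² × 5911 m = 1.255×10^8 Pa = 1.255 kbar
schist: 2779 kg/m³ × 9.81 m/s² × 6128 m = 1.671×10^8 Pa = 1.671 kbar
Total = 0.1688 + 0.2094 + 1.255 + 1.671 = 3.3037 kbar

3.30 kbar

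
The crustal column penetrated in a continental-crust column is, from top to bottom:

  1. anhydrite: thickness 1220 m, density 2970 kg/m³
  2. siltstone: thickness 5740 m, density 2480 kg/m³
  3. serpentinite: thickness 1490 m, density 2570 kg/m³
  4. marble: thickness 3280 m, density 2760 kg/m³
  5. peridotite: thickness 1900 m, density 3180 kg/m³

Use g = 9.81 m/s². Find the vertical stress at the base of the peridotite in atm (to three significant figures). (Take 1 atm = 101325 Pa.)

3560 atm

anhydrite: 2970 kg/m³ × 9.81 m/s² × 1220 m = 3.555×10^7 Pa = 350.8 atm
siltstone: 2480 kg/m³ × 9.81 m/s² × 5740 m = 1.396×10^8 Pa = 1378 atm
serpentinite: 2570 kg/m³ × 9.81 m/s² × 1490 m = 3.757×10^7 Pa = 370.7 atm
marble: 2760 kg/m³ × 9.81 m/s² × 3280 m = 8.881×10^7 Pa = 876.5 atm
peridotite: 3180 kg/m³ × 9.81 m/s² × 1900 m = 5.927×10^7 Pa = 585.0 atm
Total = 350.8 + 1378 + 370.7 + 876.5 + 585.0 = 3561.2 atm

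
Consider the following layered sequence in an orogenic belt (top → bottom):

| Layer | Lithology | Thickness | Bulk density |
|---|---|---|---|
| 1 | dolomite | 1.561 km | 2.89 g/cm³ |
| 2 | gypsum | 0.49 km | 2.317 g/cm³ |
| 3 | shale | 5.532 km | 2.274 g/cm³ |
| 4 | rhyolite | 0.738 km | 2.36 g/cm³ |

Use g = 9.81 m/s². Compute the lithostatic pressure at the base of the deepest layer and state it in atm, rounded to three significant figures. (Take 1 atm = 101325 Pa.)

1930 atm

dolomite: 2890 kg/m³ × 9.81 m/s² × 1561 m = 4.426×10^7 Pa = 436.8 atm
gypsum: 2317 kg/m³ × 9.81 m/s² × 490 m = 1.114×10^7 Pa = 109.9 atm
shale: 2274 kg/m³ × 9.81 m/s² × 5532 m = 1.234×10^8 Pa = 1218 atm
rhyolite: 2360 kg/m³ × 9.81 m/s² × 738 m = 1.709×10^7 Pa = 168.6 atm
Total = 436.8 + 109.9 + 1218 + 168.6 = 1933.3 atm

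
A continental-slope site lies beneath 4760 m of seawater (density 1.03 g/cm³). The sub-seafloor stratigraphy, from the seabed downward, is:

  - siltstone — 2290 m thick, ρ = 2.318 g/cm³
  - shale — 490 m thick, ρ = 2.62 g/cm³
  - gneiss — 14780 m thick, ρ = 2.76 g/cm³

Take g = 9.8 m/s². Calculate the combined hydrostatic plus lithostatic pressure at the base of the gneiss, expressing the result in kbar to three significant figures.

5.12 kbar

seawater: 1030 kg/m³ × 9.8 m/s² × 4760 m = 4.805×10^7 Pa = 0.4805 kbar
siltstone: 2318 kg/m³ × 9.8 m/s² × 2290 m = 5.202×10^7 Pa = 0.5202 kbar
shale: 2620 kg/m³ × 9.8 m/s² × 490 m = 1.258×10^7 Pa = 0.1258 kbar
gneiss: 2760 kg/m³ × 9.8 m/s² × 14780 m = 3.998×10^8 Pa = 3.998 kbar
Total = 0.4805 + 0.5202 + 0.1258 + 3.998 = 5.1242 kbar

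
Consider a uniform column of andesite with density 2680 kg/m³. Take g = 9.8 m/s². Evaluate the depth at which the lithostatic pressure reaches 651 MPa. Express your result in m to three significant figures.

h = P/(ρg) = 651 MPa / (2680 kg/m³ × 9.8 m/s²) = 6.510×10^8 Pa / 26264 Pa/m = 24787 m

24800 m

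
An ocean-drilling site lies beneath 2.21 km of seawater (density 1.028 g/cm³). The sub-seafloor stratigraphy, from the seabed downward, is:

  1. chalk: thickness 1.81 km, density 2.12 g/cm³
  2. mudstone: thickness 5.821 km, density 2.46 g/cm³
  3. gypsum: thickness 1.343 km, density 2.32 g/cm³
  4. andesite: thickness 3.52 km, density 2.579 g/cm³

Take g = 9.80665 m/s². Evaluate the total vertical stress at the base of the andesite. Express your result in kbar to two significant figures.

3.2 kbar

seawater: 1028 kg/m³ × 9.80665 m/s² × 2210 m = 2.228×10^7 Pa = 0.2228 kbar
chalk: 2120 kg/m³ × 9.80665 m/s² × 1810 m = 3.763×10^7 Pa = 0.3763 kbar
mudstone: 2460 kg/m³ × 9.80665 m/s² × 5821 m = 1.404×10^8 Pa = 1.404 kbar
gypsum: 2320 kg/m³ × 9.80665 m/s² × 1343 m = 3.056×10^7 Pa = 0.3056 kbar
andesite: 2579 kg/m³ × 9.80665 m/s² × 3520 m = 8.903×10^7 Pa = 0.8903 kbar
Total = 0.2228 + 0.3763 + 1.404 + 0.3056 + 0.8903 = 3.1992 kbar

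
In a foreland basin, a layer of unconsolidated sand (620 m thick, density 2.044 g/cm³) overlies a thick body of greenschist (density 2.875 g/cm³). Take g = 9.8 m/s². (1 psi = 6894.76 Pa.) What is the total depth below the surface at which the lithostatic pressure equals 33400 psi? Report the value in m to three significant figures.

8350 m

Pressure at base of upper layers: 2044×9.8×620 = 1.242×10^7 Pa = 1801 psi
Remaining pressure to be supplied by greenschist: 2.303×10^8 − 1.242×10^7 = 2.179×10^8 Pa
Additional depth in greenschist = 2.179×10^8 Pa / (2875 kg/m³ × 9.8 m/s²) = 7732.6 m
Total depth = 620 m + 7732.6 m = 8352.6 m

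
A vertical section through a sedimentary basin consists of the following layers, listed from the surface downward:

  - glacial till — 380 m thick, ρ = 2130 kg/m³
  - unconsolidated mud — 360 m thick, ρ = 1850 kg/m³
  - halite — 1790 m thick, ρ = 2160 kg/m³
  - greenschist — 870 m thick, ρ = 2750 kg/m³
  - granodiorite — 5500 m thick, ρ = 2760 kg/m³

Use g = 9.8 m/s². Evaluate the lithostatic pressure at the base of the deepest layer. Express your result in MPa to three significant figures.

glacial till: 2130 kg/m³ × 9.8 m/s² × 380 m = 7.932×10^6 Pa = 7.932 MPa
unconsolidated mud: 1850 kg/m³ × 9.8 m/s² × 360 m = 6.527×10^6 Pa = 6.527 MPa
halite: 2160 kg/m³ × 9.8 m/s² × 1790 m = 3.789×10^7 Pa = 37.89 MPa
greenschist: 2750 kg/m³ × 9.8 m/s² × 870 m = 2.345×10^7 Pa = 23.45 MPa
granodiorite: 2760 kg/m³ × 9.8 m/s² × 5500 m = 1.488×10^8 Pa = 148.8 MPa
Total = 7.932 + 6.527 + 37.89 + 23.45 + 148.8 = 224.56 MPa

225 MPa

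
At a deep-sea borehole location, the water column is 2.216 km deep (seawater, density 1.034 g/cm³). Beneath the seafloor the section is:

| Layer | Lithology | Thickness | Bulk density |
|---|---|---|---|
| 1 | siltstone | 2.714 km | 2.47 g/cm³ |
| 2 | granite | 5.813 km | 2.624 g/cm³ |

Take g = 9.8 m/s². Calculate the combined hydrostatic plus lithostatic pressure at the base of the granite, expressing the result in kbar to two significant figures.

seawater: 1034 kg/m³ × 9.8 m/s² × 2216 m = 2.246×10^7 Pa = 0.2246 kbar
siltstone: 2470 kg/m³ × 9.8 m/s² × 2714 m = 6.570×10^7 Pa = 0.6570 kbar
granite: 2624 kg/m³ × 9.8 m/s² × 5813 m = 1.495×10^8 Pa = 1.495 kbar
Total = 0.2246 + 0.6570 + 1.495 = 2.3763 kbar

2.4 kbar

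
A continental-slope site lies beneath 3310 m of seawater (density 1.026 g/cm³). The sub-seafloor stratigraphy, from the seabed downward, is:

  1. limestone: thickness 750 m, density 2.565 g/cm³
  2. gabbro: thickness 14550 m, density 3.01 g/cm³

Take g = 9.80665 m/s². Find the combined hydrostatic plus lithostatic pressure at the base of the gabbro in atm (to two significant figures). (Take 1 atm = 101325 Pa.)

4800 atm

seawater: 1026 kg/m³ × 9.80665 m/s² × 3310 m = 3.330×10^7 Pa = 328.7 atm
limestone: 2565 kg/m³ × 9.80665 m/s² × 750 m = 1.887×10^7 Pa = 186.2 atm
gabbro: 3010 kg/m³ × 9.80665 m/s² × 14550 m = 4.295×10^8 Pa = 4239 atm
Total = 328.7 + 186.2 + 4239 = 4753.6 atm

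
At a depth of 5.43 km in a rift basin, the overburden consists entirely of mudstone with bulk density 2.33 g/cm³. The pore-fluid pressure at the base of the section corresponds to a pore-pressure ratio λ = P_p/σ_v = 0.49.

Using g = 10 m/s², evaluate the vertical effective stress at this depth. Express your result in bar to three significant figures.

Overburden (lithostatic) stress σ_v:
mudstone: 2330 kg/m³ × 10 m/s² × 5430 m = 1.265×10^8 Pa = 126.5 MPa
Pore pressure P_p = λ·σ_v = 0.49 × 126.5 MPa = 61.99 MPa
Effective stress σ' = σ_v − P_p = 126.5 − 61.99 = 64.525 MPa = 645.25 bar

645 bar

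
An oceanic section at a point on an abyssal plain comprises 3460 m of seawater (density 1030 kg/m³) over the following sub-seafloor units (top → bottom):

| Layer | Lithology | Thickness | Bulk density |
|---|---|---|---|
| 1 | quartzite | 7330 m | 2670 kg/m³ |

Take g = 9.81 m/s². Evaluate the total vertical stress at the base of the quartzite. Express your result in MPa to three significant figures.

227 MPa

seawater: 1030 kg/m³ × 9.81 m/s² × 3460 m = 3.496×10^7 Pa = 34.96 MPa
quartzite: 2670 kg/m³ × 9.81 m/s² × 7330 m = 1.920×10^8 Pa = 192.0 MPa
Total = 34.96 + 192.0 = 226.95 MPa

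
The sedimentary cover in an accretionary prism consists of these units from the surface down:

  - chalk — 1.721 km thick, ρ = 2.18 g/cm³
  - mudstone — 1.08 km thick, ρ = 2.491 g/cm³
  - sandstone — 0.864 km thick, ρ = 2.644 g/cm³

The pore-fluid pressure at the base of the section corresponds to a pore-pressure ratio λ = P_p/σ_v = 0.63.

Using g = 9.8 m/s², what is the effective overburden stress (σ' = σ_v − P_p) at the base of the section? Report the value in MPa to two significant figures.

Overburden (lithostatic) stress σ_v:
chalk: 2180 kg/m³ × 9.8 m/s² × 1721 m = 3.677×10^7 Pa = 36.77 MPa
mudstone: 2491 kg/m³ × 9.8 m/s² × 1080 m = 2.636×10^7 Pa = 26.36 MPa
sandstone: 2644 kg/m³ × 9.8 m/s² × 864 m = 2.239×10^7 Pa = 22.39 MPa
Total = 36.77 + 26.36 + 22.39 = 85.519 MPa
Pore pressure P_p = λ·σ_v = 0.63 × 85.52 MPa = 53.88 MPa
Effective stress σ' = σ_v − P_p = 85.52 − 53.88 = 31.642 MPa

32 MPa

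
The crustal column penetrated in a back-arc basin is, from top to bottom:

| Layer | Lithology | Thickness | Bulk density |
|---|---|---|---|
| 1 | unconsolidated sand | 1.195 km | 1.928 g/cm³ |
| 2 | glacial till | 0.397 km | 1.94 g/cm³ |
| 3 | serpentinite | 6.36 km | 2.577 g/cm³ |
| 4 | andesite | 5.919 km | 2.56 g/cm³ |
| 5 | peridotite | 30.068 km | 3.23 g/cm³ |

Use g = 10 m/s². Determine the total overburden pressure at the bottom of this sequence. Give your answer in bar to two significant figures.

13000 bar

unconsolidated sand: 1928 kg/m³ × 10 m/s² × 1195 m = 2.304×10^7 Pa = 230.4 bar
glacial till: 1940 kg/m³ × 10 m/s² × 397 m = 7.702×10^6 Pa = 77.02 bar
serpentinite: 2577 kg/m³ × 10 m/s² × 6360 m = 1.639×10^8 Pa = 1639 bar
andesite: 2560 kg/m³ × 10 m/s² × 5919 m = 1.515×10^8 Pa = 1515 bar
peridotite: 3230 kg/m³ × 10 m/s² × 30068 m = 9.712×10^8 Pa = 9712 bar
Total = 230.4 + 77.02 + 1639 + 1515 + 9712 = 13174 bar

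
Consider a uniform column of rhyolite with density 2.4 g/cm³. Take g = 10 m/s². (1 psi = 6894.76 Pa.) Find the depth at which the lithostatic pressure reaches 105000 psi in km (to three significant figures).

h = P/(ρg) = 105000 psi / (2400 kg/m³ × 10 m/s²) = 7.239×10^8 Pa / 24000 Pa/m = 30165 m
= 30.165 km

30.2 km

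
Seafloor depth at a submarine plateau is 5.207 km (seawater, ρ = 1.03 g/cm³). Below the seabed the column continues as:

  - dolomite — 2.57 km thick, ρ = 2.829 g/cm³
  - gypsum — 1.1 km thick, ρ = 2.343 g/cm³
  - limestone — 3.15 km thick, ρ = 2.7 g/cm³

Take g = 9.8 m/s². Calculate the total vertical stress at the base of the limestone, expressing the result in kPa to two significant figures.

seawater: 1030 kg/m³ × 9.8 m/s² × 5207 m = 5.256×10^7 Pa = 52559 kPa
dolomite: 2829 kg/m³ × 9.8 m/s² × 2570 m = 7.125×10^7 Pa = 71251 kPa
gypsum: 2343 kg/m³ × 9.8 m/s² × 1100 m = 2.526×10^7 Pa = 25258 kPa
limestone: 2700 kg/m³ × 9.8 m/s² × 3150 m = 8.335×10^7 Pa = 83349 kPa
Total = 52559 + 71251 + 25258 + 83349 = 2.3242×10^5 kPa

230000 kPa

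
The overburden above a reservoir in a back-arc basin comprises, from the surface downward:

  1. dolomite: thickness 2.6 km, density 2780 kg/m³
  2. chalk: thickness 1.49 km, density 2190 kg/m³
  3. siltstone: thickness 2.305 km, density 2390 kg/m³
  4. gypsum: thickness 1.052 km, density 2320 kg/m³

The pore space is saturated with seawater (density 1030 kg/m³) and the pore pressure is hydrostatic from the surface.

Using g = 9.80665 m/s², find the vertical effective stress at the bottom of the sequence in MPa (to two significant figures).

110 MPa

Overburden (lithostatic) stress σ_v:
dolomite: 2780 kg/m³ × 9.80665 m/s² × 2600 m = 7.088×10^7 Pa = 70.88 MPa
chalk: 2190 kg/m³ × 9.80665 m/s² × 1490 m = 3.200×10^7 Pa = 32.00 MPa
siltstone: 2390 kg/m³ × 9.80665 m/s² × 2305 m = 5.402×10^7 Pa = 54.02 MPa
gypsum: 2320 kg/m³ × 9.80665 m/s² × 1052 m = 2.393×10^7 Pa = 23.93 MPa
Total = 70.88 + 32.00 + 54.02 + 23.93 = 180.84 MPa
Pore pressure P_p = 1030 kg/m³ × 9.80665 m/s² × 7447 m = 7.522×10^7 Pa = 75.22 MPa
Effective stress σ' = σ_v − P_p = 180.8 − 75.22 = 105.62 MPa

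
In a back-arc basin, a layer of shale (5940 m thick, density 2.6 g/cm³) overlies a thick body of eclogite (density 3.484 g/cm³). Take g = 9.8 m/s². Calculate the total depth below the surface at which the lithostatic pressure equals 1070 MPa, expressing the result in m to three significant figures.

Pressure at base of upper layers: 2600×9.8×5940 = 1.514×10^8 Pa = 151.4 MPa
Remaining pressure to be supplied by eclogite: 1.070×10^9 − 1.514×10^8 = 9.186×10^8 Pa
Additional depth in eclogite = 9.186×10^8 Pa / (3484 kg/m³ × 9.8 m/s²) = 26906 m
Total depth = 5940 m + 26906 m = 32846 m

32800 m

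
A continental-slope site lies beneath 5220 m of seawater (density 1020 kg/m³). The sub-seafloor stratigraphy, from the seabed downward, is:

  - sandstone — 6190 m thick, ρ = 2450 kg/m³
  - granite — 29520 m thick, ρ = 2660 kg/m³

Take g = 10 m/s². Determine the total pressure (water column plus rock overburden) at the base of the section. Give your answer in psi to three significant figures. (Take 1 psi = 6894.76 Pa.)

seawater: 1020 kg/m³ × 10 m/s² × 5220 m = 5.324×10^7 Pa = 7722 psi
sandstone: 2450 kg/m³ × 10 m/s² × 6190 m = 1.517×10^8 Pa = 21996 psi
granite: 2660 kg/m³ × 10 m/s² × 29520 m = 7.852×10^8 Pa = 1.139×10^5 psi
Total = 7722 + 21996 + 1.139×10^5 = 1.4361×10^5 psi

144000 psi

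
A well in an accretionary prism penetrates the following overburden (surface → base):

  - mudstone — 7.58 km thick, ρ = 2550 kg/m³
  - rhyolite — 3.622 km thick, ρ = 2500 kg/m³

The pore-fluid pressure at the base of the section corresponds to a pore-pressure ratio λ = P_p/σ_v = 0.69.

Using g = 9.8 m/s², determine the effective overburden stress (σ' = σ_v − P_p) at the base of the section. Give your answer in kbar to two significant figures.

Overburden (lithostatic) stress σ_v:
mudstone: 2550 kg/m³ × 9.8 m/s² × 7580 m = 1.894×10^8 Pa = 189.4 MPa
rhyolite: 2500 kg/m³ × 9.8 m/s² × 3622 m = 8.874×10^7 Pa = 88.74 MPa
Total = 189.4 + 88.74 = 278.16 MPa
Pore pressure P_p = λ·σ_v = 0.69 × 278.2 MPa = 191.9 MPa
Effective stress σ' = σ_v − P_p = 278.2 − 191.9 = 86.231 MPa = 0.86231 kbar

0.86 kbar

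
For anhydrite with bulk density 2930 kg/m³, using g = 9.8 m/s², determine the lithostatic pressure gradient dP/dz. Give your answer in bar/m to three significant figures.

0.287 bar/m

dP/dz = ρg = 2930 kg/m³ × 9.8 m/s² = 28714 Pa/m
= 28714 Pa/m × (1 bar/m / 1.0000×10^5 Pa/m) = 0.28714 bar/m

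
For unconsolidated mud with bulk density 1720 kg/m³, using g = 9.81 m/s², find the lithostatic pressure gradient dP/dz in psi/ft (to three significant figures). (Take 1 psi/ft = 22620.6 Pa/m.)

0.746 psi/ft

dP/dz = ρg = 1720 kg/m³ × 9.81 m/s² = 16873 Pa/m
= 16873 Pa/m × (1 psi/ft / 22621 Pa/m) = 0.74592 psi/ft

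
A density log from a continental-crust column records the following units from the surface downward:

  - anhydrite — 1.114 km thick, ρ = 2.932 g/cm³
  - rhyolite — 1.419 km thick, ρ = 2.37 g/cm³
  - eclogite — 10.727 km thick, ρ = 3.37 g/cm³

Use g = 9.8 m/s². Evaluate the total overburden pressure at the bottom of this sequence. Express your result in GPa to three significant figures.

anhydrite: 2932 kg/m³ × 9.8 m/s² × 1114 m = 3.201×10^7 Pa = 0.03201 GPa
rhyolite: 2370 kg/m³ × 9.8 m/s² × 1419 m = 3.296×10^7 Pa = 0.03296 GPa
eclogite: 3370 kg/m³ × 9.8 m/s² × 10727 m = 3.543×10^8 Pa = 0.3543 GPa
Total = 0.03201 + 0.03296 + 0.3543 = 0.41924 GPa

0.419 GPa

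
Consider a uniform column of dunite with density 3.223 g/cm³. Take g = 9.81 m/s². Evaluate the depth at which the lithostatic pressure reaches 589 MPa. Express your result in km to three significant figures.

h = P/(ρg) = 589 MPa / (3223 kg/m³ × 9.81 m/s²) = 5.890×10^8 Pa / 31618 Pa/m = 18629 m
= 18.629 km

18.6 km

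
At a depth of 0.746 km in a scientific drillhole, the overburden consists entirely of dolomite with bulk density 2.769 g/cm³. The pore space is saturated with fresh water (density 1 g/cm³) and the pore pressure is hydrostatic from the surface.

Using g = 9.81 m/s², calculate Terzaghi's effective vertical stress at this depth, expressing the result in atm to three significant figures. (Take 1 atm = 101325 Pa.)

128 atm

Overburden (lithostatic) stress σ_v:
dolomite: 2769 kg/m³ × 9.81 m/s² × 746 m = 2.026×10^7 Pa = 20.26 MPa
Pore pressure P_p = 1000 kg/m³ × 9.81 m/s² × 746 m = 7.318×10^6 Pa = 7.318 MPa
Effective stress σ' = σ_v − P_p = 20.26 − 7.318 = 12.946 MPa = 127.77 atm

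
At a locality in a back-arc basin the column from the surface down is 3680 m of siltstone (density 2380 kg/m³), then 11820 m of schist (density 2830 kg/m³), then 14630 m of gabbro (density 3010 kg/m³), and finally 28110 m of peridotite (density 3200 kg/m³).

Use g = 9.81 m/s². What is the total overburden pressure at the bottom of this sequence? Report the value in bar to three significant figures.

17300 bar

siltstone: 2380 kg/m³ × 9.81 m/s² × 3680 m = 8.592×10^7 Pa = 859.2 bar
schist: 2830 kg/m³ × 9.81 m/s² × 11820 m = 3.282×10^8 Pa = 3282 bar
gabbro: 3010 kg/m³ × 9.81 m/s² × 14630 m = 4.320×10^8 Pa = 4320 bar
peridotite: 3200 kg/m³ × 9.81 m/s² × 28110 m = 8.824×10^8 Pa = 8824 bar
Total = 859.2 + 3282 + 4320 + 8824 = 17285 bar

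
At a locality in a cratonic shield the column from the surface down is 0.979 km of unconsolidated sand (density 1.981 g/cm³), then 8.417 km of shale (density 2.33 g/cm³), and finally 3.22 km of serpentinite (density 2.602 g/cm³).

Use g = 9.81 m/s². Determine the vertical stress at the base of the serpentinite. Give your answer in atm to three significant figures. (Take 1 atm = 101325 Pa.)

unconsolidated sand: 1981 kg/m³ × 9.81 m/s² × 979 m = 1.903×10^7 Pa = 187.8 atm
shale: 2330 kg/m³ × 9.81 m/s² × 8417 m = 1.924×10^8 Pa = 1899 atm
serpentinite: 2602 kg/m³ × 9.81 m/s² × 3220 m = 8.219×10^7 Pa = 811.2 atm
Total = 187.8 + 1899 + 811.2 = 2897.7 atm

2900 atm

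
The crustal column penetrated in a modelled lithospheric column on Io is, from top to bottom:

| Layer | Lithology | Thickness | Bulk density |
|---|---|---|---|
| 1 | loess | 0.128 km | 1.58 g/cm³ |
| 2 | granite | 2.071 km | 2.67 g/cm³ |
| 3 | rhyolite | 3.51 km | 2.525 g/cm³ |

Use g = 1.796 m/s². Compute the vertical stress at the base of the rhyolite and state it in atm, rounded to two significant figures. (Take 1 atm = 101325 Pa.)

loess: 1580 kg/m³ × 1.796 m/s² × 128 m = 3.632×10^5 Pa = 3.585 atm
granite: 2670 kg/m³ × 1.796 m/s² × 2071 m = 9.931×10^6 Pa = 98.01 atm
rhyolite: 2525 kg/m³ × 1.796 m/s² × 3510 m = 1.592×10^7 Pa = 157.1 atm
Total = 3.585 + 98.01 + 157.1 = 258.69 atm

260 atm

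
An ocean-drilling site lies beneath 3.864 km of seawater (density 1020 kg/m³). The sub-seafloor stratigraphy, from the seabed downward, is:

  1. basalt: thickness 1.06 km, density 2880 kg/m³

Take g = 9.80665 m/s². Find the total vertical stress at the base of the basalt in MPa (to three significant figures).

68.6 MPa

seawater: 1020 kg/m³ × 9.80665 m/s² × 3864 m = 3.865×10^7 Pa = 38.65 MPa
basalt: 2880 kg/m³ × 9.80665 m/s² × 1060 m = 2.994×10^7 Pa = 29.94 MPa
Total = 38.65 + 29.94 = 68.588 MPa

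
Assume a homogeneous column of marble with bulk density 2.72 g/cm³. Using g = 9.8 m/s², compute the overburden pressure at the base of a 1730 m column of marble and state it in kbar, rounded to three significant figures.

0.461 kbar

marble: 2720 kg/m³ × 9.8 m/s² × 1730 m = 4.611×10^7 Pa = 0.4611 kbar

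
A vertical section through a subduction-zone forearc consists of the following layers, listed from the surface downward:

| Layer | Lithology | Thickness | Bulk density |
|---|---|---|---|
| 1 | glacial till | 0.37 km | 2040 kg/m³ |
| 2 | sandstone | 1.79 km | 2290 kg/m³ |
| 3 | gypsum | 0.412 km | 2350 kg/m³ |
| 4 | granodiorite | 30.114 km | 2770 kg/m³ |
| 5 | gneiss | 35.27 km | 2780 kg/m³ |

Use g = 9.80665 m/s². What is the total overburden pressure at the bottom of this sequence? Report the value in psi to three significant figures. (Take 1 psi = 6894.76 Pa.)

glacial till: 2040 kg/m³ × 9.80665 m/s² × 370 m = 7.402×10^6 Pa = 1074 psi
sandstone: 2290 kg/m³ × 9.80665 m/s² × 1790 m = 4.020×10^7 Pa = 5830 psi
gypsum: 2350 kg/m³ × 9.80665 m/s² × 412 m = 9.495×10^6 Pa = 1377 psi
granodiorite: 2770 kg/m³ × 9.80665 m/s² × 30114 m = 8.180×10^8 Pa = 1.186×10^5 psi
gneiss: 2780 kg/m³ × 9.80665 m/s² × 35270 m = 9.615×10^8 Pa = 1.395×10^5 psi
Total = 1074 + 5830 + 1377 + 1.186×10^5 + 1.395×10^5 = 2.6639×10^5 psi

266000 psi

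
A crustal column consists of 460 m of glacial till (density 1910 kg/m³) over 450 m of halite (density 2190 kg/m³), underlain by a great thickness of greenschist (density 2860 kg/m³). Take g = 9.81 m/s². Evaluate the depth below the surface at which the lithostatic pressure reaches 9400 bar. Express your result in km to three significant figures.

Pressure at base of upper layers: 1910×9.81×460 + 2190×9.81×450 = 1.829×10^7 Pa = 182.9 bar
Remaining pressure to be supplied by greenschist: 9.400×10^8 − 1.829×10^7 = 9.217×10^8 Pa
Additional depth in greenschist = 9.217×10^8 Pa / (2860 kg/m³ × 9.81 m/s²) = 32852 m
Total depth = 910 m + 32852 m = 33762 m
= 33.762 km

33.8 km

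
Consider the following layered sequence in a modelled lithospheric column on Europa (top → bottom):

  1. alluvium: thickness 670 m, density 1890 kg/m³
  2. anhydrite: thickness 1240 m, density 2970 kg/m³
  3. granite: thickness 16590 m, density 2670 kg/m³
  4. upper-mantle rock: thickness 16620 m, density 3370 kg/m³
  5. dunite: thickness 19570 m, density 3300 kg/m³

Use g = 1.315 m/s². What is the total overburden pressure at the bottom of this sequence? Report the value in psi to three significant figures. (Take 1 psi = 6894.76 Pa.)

32400 psi

alluvium: 1890 kg/m³ × 1.315 m/s² × 670 m = 1.665×10^6 Pa = 241.5 psi
anhydrite: 2970 kg/m³ × 1.315 m/s² × 1240 m = 4.843×10^6 Pa = 702.4 psi
granite: 2670 kg/m³ × 1.315 m/s² × 16590 m = 5.825×10^7 Pa = 8448 psi
upper-mantle rock: 3370 kg/m³ × 1.315 m/s² × 16620 m = 7.365×10^7 Pa = 10682 psi
dunite: 3300 kg/m³ × 1.315 m/s² × 19570 m = 8.492×10^7 Pa = 12317 psi
Total = 241.5 + 702.4 + 8448 + 10682 + 12317 = 32392 psi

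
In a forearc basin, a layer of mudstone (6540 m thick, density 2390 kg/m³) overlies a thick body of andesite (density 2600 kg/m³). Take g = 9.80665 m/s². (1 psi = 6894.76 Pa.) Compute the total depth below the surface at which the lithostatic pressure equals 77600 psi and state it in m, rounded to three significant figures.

Pressure at base of upper layers: 2390×9.80665×6540 = 1.533×10^8 Pa = 22232 psi
Remaining pressure to be supplied by andesite: 5.350×10^8 − 1.533×10^8 = 3.817×10^8 Pa
Additional depth in andesite = 3.817×10^8 Pa / (2600 kg/m³ × 9.80665 m/s²) = 14972 m
Total depth = 6540 m + 14972 m = 21512 m

21500 m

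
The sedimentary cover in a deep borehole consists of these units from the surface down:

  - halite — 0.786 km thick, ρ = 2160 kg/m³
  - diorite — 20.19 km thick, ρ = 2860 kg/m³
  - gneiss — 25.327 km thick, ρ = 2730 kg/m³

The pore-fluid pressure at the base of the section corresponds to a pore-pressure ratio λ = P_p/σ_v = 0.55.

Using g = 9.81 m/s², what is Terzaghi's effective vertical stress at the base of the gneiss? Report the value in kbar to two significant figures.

Overburden (lithostatic) stress σ_v:
halite: 2160 kg/m³ × 9.81 m/s² × 786 m = 1.666×10^7 Pa = 16.66 MPa
diorite: 2860 kg/m³ × 9.81 m/s² × 20190 m = 5.665×10^8 Pa = 566.5 MPa
gneiss: 2730 kg/m³ × 9.81 m/s² × 25327 m = 6.783×10^8 Pa = 678.3 MPa
Total = 16.66 + 566.5 + 678.3 = 1261.4 MPa
Pore pressure P_p = λ·σ_v = 0.55 × 1261 MPa = 693.8 MPa
Effective stress σ' = σ_v − P_p = 1261 − 693.8 = 567.63 MPa = 5.6763 kbar

5.7 kbar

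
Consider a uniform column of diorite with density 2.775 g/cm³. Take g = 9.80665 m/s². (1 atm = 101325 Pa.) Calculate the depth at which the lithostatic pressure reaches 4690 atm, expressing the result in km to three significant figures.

h = P/(ρg) = 4690 atm / (2775 kg/m³ × 9.80665 m/s²) = 4.752×10^8 Pa / 27213 Pa/m = 17462 m
= 17.462 km

17.5 km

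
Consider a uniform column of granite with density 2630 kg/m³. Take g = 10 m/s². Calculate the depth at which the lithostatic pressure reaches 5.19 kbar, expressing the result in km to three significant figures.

19.7 km

h = P/(ρg) = 5.19 kbar / (2630 kg/m³ × 10 m/s²) = 5.190×10^8 Pa / 26300 Pa/m = 19734 m
= 19.734 km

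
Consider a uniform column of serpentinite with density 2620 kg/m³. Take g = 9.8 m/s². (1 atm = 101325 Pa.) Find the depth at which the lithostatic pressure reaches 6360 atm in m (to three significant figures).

25100 m

h = P/(ρg) = 6360 atm / (2620 kg/m³ × 9.8 m/s²) = 6.444×10^8 Pa / 25676 Pa/m = 25098 m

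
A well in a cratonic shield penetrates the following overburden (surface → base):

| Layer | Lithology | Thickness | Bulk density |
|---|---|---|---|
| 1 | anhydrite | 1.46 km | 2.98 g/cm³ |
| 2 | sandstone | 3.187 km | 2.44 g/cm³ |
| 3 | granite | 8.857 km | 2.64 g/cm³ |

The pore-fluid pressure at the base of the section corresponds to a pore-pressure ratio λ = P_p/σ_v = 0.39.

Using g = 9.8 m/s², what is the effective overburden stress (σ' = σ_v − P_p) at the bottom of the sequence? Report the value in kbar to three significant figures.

Overburden (lithostatic) stress σ_v:
anhydrite: 2980 kg/m³ × 9.8 m/s² × 1460 m = 4.264×10^7 Pa = 42.64 MPa
sandstone: 2440 kg/m³ × 9.8 m/s² × 3187 m = 7.621×10^7 Pa = 76.21 MPa
granite: 2640 kg/m³ × 9.8 m/s² × 8857 m = 2.291×10^8 Pa = 229.1 MPa
Total = 42.64 + 76.21 + 229.1 = 347.99 MPa
Pore pressure P_p = λ·σ_v = 0.39 × 348.0 MPa = 135.7 MPa
Effective stress σ' = σ_v − P_p = 348.0 − 135.7 = 212.28 MPa = 2.1228 kbar

2.12 kbar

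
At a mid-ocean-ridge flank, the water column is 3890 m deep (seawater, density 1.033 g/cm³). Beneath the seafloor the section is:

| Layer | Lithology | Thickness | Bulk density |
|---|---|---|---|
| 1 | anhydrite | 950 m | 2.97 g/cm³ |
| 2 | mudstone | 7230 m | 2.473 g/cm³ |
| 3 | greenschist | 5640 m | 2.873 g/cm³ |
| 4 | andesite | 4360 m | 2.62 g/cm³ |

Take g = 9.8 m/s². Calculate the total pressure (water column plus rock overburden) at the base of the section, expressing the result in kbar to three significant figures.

seawater: 1033 kg/m³ × 9.8 m/s² × 3890 m = 3.938×10^7 Pa = 0.3938 kbar
anhydrite: 2970 kg/m³ × 9.8 m/s² × 950 m = 2.765×10^7 Pa = 0.2765 kbar
mudstone: 2473 kg/m³ × 9.8 m/s² × 7230 m = 1.752×10^8 Pa = 1.752 kbar
greenschist: 2873 kg/m³ × 9.8 m/s² × 5640 m = 1.588×10^8 Pa = 1.588 kbar
andesite: 2620 kg/m³ × 9.8 m/s² × 4360 m = 1.119×10^8 Pa = 1.119 kbar
Total = 0.3938 + 0.2765 + 1.752 + 1.588 + 1.119 = 5.1300 kbar

5.13 kbar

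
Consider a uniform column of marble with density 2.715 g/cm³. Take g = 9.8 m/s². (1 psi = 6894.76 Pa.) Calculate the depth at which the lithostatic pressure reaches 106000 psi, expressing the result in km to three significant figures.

h = P/(ρg) = 106000 psi / (2715 kg/m³ × 9.8 m/s²) = 7.308×10^8 Pa / 26607 Pa/m = 27468 m
= 27.468 km

27.5 km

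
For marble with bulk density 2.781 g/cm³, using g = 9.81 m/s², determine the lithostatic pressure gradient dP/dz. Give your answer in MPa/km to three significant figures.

27.3 MPa/km

dP/dz = ρg = 2781 kg/m³ × 9.81 m/s² = 27282 Pa/m
= 27282 Pa/m × (1 MPa/km / 1000.0 Pa/m) = 27.282 MPa/km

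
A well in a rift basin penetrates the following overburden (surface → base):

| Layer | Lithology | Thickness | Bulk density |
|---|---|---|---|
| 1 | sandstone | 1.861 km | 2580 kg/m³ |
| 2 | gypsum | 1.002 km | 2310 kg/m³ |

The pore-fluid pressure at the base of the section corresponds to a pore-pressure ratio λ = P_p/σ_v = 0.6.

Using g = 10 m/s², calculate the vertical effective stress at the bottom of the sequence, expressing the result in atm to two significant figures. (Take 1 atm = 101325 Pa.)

Overburden (lithostatic) stress σ_v:
sandstone: 2580 kg/m³ × 10 m/s² × 1861 m = 4.801×10^7 Pa = 48.01 MPa
gypsum: 2310 kg/m³ × 10 m/s² × 1002 m = 2.315×10^7 Pa = 23.15 MPa
Total = 48.01 + 23.15 = 71.160 MPa
Pore pressure P_p = λ·σ_v = 0.6 × 71.16 MPa = 42.70 MPa
Effective stress σ' = σ_v − P_p = 71.16 − 42.70 = 28.464 MPa = 280.92 atm

280 atm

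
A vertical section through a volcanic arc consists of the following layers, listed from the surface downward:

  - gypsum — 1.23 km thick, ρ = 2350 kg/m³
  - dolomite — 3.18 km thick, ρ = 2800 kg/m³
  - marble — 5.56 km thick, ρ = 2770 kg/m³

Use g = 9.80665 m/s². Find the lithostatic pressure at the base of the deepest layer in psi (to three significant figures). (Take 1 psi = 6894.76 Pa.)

38700 psi

gypsum: 2350 kg/m³ × 9.80665 m/s² × 1230 m = 2.835×10^7 Pa = 4111 psi
dolomite: 2800 kg/m³ × 9.80665 m/s² × 3180 m = 8.732×10^7 Pa = 12664 psi
marble: 2770 kg/m³ × 9.80665 m/s² × 5560 m = 1.510×10^8 Pa = 21906 psi
Total = 4111 + 12664 + 21906 = 38681 psi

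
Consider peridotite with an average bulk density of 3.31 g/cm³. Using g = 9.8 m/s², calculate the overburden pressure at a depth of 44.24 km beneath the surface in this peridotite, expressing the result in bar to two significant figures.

peridotite: 3310 kg/m³ × 9.8 m/s² × 44240 m = 1.435×10^9 Pa = 14351 bar

14000 bar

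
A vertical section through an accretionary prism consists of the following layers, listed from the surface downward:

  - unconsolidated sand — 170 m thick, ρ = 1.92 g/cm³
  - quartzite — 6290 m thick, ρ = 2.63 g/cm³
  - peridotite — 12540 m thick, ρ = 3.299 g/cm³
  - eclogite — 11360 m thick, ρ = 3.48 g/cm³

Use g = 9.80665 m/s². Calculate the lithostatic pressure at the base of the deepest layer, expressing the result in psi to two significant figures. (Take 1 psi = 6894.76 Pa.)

140000 psi

unconsolidated sand: 1920 kg/m³ × 9.80665 m/s² × 170 m = 3.201×10^6 Pa = 464.2 psi
quartzite: 2630 kg/m³ × 9.80665 m/s² × 6290 m = 1.622×10^8 Pa = 23529 psi
peridotite: 3299 kg/m³ × 9.80665 m/s² × 12540 m = 4.057×10^8 Pa = 58841 psi
eclogite: 3480 kg/m³ × 9.80665 m/s² × 11360 m = 3.877×10^8 Pa = 56229 psi
Total = 464.2 + 23529 + 58841 + 56229 = 1.3906×10^5 psi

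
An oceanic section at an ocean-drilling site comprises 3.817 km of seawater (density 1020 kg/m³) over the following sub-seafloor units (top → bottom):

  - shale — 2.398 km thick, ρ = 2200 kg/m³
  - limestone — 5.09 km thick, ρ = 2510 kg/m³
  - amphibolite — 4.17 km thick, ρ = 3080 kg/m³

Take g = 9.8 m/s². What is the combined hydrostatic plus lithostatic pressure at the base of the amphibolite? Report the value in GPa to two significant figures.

seawater: 1020 kg/m³ × 9.8 m/s² × 3817 m = 3.815×10^7 Pa = 0.03815 GPa
shale: 2200 kg/m³ × 9.8 m/s² × 2398 m = 5.170×10^7 Pa = 0.05170 GPa
limestone: 2510 kg/m³ × 9.8 m/s² × 5090 m = 1.252×10^8 Pa = 0.1252 GPa
amphibolite: 3080 kg/m³ × 9.8 m/s² × 4170 m = 1.259×10^8 Pa = 0.1259 GPa
Total = 0.03815 + 0.05170 + 0.1252 + 0.1259 = 0.34093 GPa

0.34 GPa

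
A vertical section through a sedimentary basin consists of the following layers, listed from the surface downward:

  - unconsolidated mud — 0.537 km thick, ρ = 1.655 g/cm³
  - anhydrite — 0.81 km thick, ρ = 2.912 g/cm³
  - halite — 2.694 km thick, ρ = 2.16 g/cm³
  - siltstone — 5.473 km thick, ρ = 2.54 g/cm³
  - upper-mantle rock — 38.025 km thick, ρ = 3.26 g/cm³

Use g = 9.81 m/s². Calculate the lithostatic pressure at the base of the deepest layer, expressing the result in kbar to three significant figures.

14.4 kbar

unconsolidated mud: 1655 kg/m³ × 9.81 m/s² × 537 m = 8.718×10^6 Pa = 0.08718 kbar
anhydrite: 2912 kg/m³ × 9.81 m/s² × 810 m = 2.314×10^7 Pa = 0.2314 kbar
halite: 2160 kg/m³ × 9.81 m/s² × 2694 m = 5.708×10^7 Pa = 0.5708 kbar
siltstone: 2540 kg/m³ × 9.81 m/s² × 5473 m = 1.364×10^8 Pa = 1.364 kbar
upper-mantle rock: 3260 kg/m³ × 9.81 m/s² × 38025 m = 1.216×10^9 Pa = 12.16 kbar
Total = 0.08718 + 0.2314 + 0.5708 + 1.364 + 12.16 = 14.414 kbar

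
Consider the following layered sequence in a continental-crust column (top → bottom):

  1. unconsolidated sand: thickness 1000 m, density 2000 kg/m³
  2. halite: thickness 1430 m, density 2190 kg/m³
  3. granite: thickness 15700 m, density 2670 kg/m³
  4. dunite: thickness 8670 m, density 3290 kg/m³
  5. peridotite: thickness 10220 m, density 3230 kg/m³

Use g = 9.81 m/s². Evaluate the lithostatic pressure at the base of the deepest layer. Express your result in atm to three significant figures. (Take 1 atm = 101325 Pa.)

unconsolidated sand: 2000 kg/m³ × 9.81 m/s² × 1000 m = 1.962×10^7 Pa = 193.6 atm
halite: 2190 kg/m³ × 9.81 m/s² × 1430 m = 3.072×10^7 Pa = 303.2 atm
granite: 2670 kg/m³ × 9.81 m/s² × 15700 m = 4.112×10^8 Pa = 4058 atm
dunite: 3290 kg/m³ × 9.81 m/s² × 8670 m = 2.798×10^8 Pa = 2762 atm
peridotite: 3230 kg/m³ × 9.81 m/s² × 10220 m = 3.238×10^8 Pa = 3196 atm
Total = 193.6 + 303.2 + 4058 + 2762 + 3196 = 10513 atm

10500 atm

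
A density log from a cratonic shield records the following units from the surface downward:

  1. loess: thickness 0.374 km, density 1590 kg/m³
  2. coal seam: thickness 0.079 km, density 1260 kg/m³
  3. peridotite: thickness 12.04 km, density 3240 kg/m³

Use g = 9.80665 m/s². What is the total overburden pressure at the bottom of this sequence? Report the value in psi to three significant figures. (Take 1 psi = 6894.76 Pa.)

loess: 1590 kg/m³ × 9.80665 m/s² × 374 m = 5.832×10^6 Pa = 845.8 psi
coal seam: 1260 kg/m³ × 9.80665 m/s² × 79 m = 9.762×10^5 Pa = 141.6 psi
peridotite: 3240 kg/m³ × 9.80665 m/s² × 12040 m = 3.826×10^8 Pa = 55485 psi
Total = 845.8 + 141.6 + 55485 = 56472 psi

56500 psi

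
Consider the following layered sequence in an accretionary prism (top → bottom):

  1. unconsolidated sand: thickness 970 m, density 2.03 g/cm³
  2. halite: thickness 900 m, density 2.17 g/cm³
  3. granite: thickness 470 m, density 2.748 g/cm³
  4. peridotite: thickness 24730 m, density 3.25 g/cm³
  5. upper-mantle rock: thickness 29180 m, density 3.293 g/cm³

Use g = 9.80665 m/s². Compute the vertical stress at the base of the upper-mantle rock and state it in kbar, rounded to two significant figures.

18 kbar

unconsolidated sand: 2030 kg/m³ × 9.80665 m/s² × 970 m = 1.931×10^7 Pa = 0.1931 kbar
halite: 2170 kg/m³ × 9.80665 m/s² × 900 m = 1.915×10^7 Pa = 0.1915 kbar
granite: 2748 kg/m³ × 9.80665 m/s² × 470 m = 1.267×10^7 Pa = 0.1267 kbar
peridotite: 3250 kg/m³ × 9.80665 m/s² × 24730 m = 7.882×10^8 Pa = 7.882 kbar
upper-mantle rock: 3293 kg/m³ × 9.80665 m/s² × 29180 m = 9.423×10^8 Pa = 9.423 kbar
Total = 0.1931 + 0.1915 + 0.1267 + 7.882 + 9.423 = 17.816 kbar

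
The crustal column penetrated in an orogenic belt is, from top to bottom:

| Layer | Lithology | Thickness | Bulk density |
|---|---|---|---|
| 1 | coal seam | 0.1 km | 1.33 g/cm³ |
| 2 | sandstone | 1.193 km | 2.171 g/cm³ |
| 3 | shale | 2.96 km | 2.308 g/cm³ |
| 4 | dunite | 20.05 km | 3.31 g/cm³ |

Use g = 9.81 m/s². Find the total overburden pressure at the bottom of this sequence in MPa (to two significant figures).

coal seam: 1330 kg/m³ × 9.81 m/s² × 100 m = 1.305×10^6 Pa = 1.305 MPa
sandstone: 2171 kg/m³ × 9.81 m/s² × 1193 m = 2.541×10^7 Pa = 25.41 MPa
shale: 2308 kg/m³ × 9.81 m/s² × 2960 m = 6.702×10^7 Pa = 67.02 MPa
dunite: 3310 kg/m³ × 9.81 m/s² × 20050 m = 6.510×10^8 Pa = 651.0 MPa
Total = 1.305 + 25.41 + 67.02 + 651.0 = 744.78 MPa

740 MPa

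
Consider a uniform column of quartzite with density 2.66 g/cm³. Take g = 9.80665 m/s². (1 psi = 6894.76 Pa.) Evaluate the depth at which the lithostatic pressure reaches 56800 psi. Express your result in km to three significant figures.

15.0 km

h = P/(ρg) = 56800 psi / (2660 kg/m³ × 9.80665 m/s²) = 3.916×10^8 Pa / 26086 Pa/m = 15013 m
= 15.013 km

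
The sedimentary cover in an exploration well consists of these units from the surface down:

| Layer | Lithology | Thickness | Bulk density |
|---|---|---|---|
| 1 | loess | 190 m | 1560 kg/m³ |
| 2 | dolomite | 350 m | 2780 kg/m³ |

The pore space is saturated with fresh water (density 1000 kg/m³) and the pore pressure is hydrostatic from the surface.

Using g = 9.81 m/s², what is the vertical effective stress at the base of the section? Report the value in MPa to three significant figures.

Overburden (lithostatic) stress σ_v:
loess: 1560 kg/m³ × 9.81 m/s² × 190 m = 2.908×10^6 Pa = 2.908 MPa
dolomite: 2780 kg/m³ × 9.81 m/s² × 350 m = 9.545×10^6 Pa = 9.545 MPa
Total = 2.908 + 9.545 = 12.453 MPa
Pore pressure P_p = 1000 kg/m³ × 9.81 m/s² × 540 m = 5.297×10^6 Pa = 5.297 MPa
Effective stress σ' = σ_v − P_p = 12.45 − 5.297 = 7.1554 MPa

7.16 MPa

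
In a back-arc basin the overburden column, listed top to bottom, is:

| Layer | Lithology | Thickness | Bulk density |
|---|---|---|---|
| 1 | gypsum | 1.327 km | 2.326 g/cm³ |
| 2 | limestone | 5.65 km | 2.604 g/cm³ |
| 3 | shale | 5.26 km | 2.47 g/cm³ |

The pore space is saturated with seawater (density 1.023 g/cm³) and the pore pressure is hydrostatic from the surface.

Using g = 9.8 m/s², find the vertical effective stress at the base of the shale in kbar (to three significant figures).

Overburden (lithostatic) stress σ_v:
gypsum: 2326 kg/m³ × 9.8 m/s² × 1327 m = 3.025×10^7 Pa = 30.25 MPa
limestone: 2604 kg/m³ × 9.8 m/s² × 5650 m = 1.442×10^8 Pa = 144.2 MPa
shale: 2470 kg/m³ × 9.8 m/s² × 5260 m = 1.273×10^8 Pa = 127.3 MPa
Total = 30.25 + 144.2 + 127.3 = 301.76 MPa
Pore pressure P_p = 1023 kg/m³ × 9.8 m/s² × 12237 m = 1.227×10^8 Pa = 122.7 MPa
Effective stress σ' = σ_v − P_p = 301.8 − 122.7 = 179.07 MPa = 1.7907 kbar

1.79 kbar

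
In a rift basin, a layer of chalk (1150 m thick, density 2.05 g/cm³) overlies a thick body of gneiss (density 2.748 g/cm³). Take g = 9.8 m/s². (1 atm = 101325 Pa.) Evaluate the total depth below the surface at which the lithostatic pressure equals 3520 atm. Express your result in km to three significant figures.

13.5 km

Pressure at base of upper layers: 2050×9.8×1150 = 2.310×10^7 Pa = 228.0 atm
Remaining pressure to be supplied by gneiss: 3.567×10^8 − 2.310×10^7 = 3.336×10^8 Pa
Additional depth in gneiss = 3.336×10^8 Pa / (2748 kg/m³ × 9.8 m/s²) = 12386 m
Total depth = 1150 m + 12386 m = 13536 m
= 13.536 km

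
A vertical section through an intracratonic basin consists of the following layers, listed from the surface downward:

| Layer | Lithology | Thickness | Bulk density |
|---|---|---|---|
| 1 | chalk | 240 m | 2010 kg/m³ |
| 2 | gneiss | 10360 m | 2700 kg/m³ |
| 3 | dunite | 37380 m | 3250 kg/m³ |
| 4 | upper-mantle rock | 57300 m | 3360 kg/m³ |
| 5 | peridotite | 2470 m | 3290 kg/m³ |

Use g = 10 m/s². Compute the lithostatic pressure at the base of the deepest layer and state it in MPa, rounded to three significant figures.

chalk: 2010 kg/m³ × 10 m/s² × 240 m = 4.824×10^6 Pa = 4.824 MPa
gneiss: 2700 kg/m³ × 10 m/s² × 10360 m = 2.797×10^8 Pa = 279.7 MPa
dunite: 3250 kg/m³ × 10 m/s² × 37380 m = 1.215×10^9 Pa = 1215 MPa
upper-mantle rock: 3360 kg/m³ × 10 m/s² × 57300 m = 1.925×10^9 Pa = 1925 MPa
peridotite: 3290 kg/m³ × 10 m/s² × 2470 m = 8.126×10^7 Pa = 81.26 MPa
Total = 4.824 + 279.7 + 1215 + 1925 + 81.26 = 3505.9 MPa

3510 MPa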